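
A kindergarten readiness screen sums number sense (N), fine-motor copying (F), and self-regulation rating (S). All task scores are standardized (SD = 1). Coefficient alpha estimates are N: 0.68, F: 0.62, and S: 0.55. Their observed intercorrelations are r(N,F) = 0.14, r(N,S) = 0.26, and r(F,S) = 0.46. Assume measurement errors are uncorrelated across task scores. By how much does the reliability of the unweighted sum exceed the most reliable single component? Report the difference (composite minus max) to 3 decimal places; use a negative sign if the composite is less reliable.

0.076

Var(sum) = 3 + 1.72 = 4.72; true-score variance = 1.85 + 1.72 = 3.57; composite reliability = 0.7564.
Max component reliability = 0.6800.
Difference = 0.7564 − 0.6800 = 0.076.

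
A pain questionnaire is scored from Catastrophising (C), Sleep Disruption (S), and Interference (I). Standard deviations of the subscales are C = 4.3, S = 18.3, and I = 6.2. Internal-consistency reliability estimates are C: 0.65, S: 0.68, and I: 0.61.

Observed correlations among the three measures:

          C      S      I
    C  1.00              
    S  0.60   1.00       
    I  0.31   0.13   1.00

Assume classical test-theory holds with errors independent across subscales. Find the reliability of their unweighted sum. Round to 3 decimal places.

0.758

Var(C+S+I) = 4.3² + 18.3² + 6.2² + 2·[4.3·18.3·0.60 + 4.3·6.2·0.31 + 18.3·6.2·0.13] = 391.82 + 140.457 = 532.277.
Under uncorrelated errors the observed covariances equal the true-score covariances, so only the own-variance terms attenuate.
True-score variance = [4.3²·0.65 + 18.3²·0.68 + 6.2²·0.61] + 140.457 = 263.192 + 140.457 = 403.649.
Reliability = 403.649 / 532.277 = 0.758.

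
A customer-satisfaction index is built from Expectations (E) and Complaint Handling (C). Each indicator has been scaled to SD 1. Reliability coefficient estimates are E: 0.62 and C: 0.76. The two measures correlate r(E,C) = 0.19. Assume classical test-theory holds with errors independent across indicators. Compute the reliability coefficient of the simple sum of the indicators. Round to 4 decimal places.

0.7395

Var(E+C) = 2 + 2·[0.19] = 2 + 0.38 = 2.38.
Under uncorrelated errors the observed covariances equal the true-score covariances, so only the own-variance terms attenuate.
True-score variance = [0.62 + 0.76] + 0.38 = 1.38 + 0.38 = 1.76.
Reliability = 1.76 / 2.38 = 0.7395.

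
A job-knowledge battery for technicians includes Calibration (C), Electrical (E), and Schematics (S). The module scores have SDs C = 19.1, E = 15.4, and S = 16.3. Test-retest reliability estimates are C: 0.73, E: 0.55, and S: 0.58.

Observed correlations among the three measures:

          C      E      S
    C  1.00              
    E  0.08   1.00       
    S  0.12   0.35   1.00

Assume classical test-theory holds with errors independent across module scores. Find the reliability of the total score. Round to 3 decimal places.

0.728

Var(C+E+S) = 19.1² + 15.4² + 16.3² + 2·[19.1·15.4·0.08 + 19.1·16.3·0.12 + 15.4·16.3·0.35] = 867.66 + 297.496 = 1165.16.
With uncorrelated errors the cross-covariances are all true-score covariance, so they carry over unchanged; only the diagonal terms shrink to ρᵢσᵢ².
True-score variance = [19.1²·0.73 + 15.4²·0.55 + 16.3²·0.58] + 297.496 = 550.85 + 297.496 = 848.345.
Reliability = 848.345 / 1165.16 = 0.728.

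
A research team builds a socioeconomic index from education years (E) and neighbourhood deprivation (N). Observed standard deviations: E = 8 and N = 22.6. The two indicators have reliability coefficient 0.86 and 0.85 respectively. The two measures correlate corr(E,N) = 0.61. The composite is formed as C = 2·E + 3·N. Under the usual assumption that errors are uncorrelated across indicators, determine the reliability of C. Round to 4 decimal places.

Var(C) = 2²·8² + 3²·22.6² + 2·[6·8·22.6·0.61] = 4852.84 + 1323.46 = 6176.3.
Because errors are independent across components, Cov(Tᵢ,Tⱼ) = Cov(Xᵢ,Xⱼ); the off-diagonal part of the true-score variance is the same as above.
True-score variance = [2²·8²·0.86 + 3²·22.6²·0.85] + 1323.46 = 4127.47 + 1323.46 = 5450.93.
Reliability = 5450.93 / 6176.3 = 0.8826.

0.8826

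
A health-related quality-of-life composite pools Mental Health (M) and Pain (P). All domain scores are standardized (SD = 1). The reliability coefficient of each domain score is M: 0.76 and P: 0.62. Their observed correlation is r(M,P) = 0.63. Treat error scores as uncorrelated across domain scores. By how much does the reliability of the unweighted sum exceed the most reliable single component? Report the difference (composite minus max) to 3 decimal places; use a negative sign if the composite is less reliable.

Var(sum) = 2 + 1.26 = 3.26; true-score variance = 1.38 + 1.26 = 2.64; composite reliability = 0.8098.
Max component reliability = 0.7600.
Difference = 0.8098 − 0.7600 = 0.050.

0.050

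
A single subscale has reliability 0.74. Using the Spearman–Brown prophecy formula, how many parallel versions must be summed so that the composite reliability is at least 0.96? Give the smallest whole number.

k ≥ ρ*(1−ρ₁)/(ρ₁(1−ρ*)) = 0.96·0.26 / (0.74·0.04) = 8.432.
Smallest integer k = 9.

9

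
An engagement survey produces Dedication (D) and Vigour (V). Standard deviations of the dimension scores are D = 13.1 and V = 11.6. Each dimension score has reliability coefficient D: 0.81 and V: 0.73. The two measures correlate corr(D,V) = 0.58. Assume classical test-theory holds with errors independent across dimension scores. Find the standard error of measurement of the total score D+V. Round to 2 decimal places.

8.30

Var(total) = 306.17 + 176.274 = 482.444.
True-score variance = 237.233 + 176.274 = 413.506, so reliability = 0.8571.
Error variance = 482.444 − 413.506 = 68.9371; SEM = √68.9371 = 8.30.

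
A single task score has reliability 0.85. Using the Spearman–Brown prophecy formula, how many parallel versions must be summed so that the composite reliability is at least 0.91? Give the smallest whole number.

k ≥ ρ*(1−ρ₁)/(ρ₁(1−ρ*)) = 0.91·0.15 / (0.85·0.09) = 1.784.
Smallest integer k = 2.

2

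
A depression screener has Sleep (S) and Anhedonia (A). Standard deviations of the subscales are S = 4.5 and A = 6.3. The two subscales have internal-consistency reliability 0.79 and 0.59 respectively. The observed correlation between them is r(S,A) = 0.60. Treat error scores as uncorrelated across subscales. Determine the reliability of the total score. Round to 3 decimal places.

Var(S+A) = 4.5² + 6.3² + 2·[4.5·6.3·0.60] = 59.94 + 34.02 = 93.96.
Under uncorrelated errors the observed covariances equal the true-score covariances, so only the own-variance terms attenuate.
True-score variance = [4.5²·0.79 + 6.3²·0.59] + 34.02 = 39.4146 + 34.02 = 73.4346.
Reliability = 73.4346 / 93.96 = 0.782.

0.782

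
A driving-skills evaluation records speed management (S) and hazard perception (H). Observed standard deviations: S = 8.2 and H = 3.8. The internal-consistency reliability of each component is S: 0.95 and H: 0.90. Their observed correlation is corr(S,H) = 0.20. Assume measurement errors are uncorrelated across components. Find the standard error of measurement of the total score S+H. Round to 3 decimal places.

Var(total) = 81.68 + 12.464 = 94.144.
True-score variance = 76.874 + 12.464 = 89.338, so reliability = 0.9490.
Error variance = 94.144 − 89.338 = 4.806; SEM = √4.806 = 2.192.

2.192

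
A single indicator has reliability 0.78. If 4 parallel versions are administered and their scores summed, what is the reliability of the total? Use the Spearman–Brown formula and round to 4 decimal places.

0.9341

ρ_k = kρ / (1 + (k−1)ρ) = 4·0.78 / (1 + 3·0.78) = 3.120 / 3.340 = 0.9341.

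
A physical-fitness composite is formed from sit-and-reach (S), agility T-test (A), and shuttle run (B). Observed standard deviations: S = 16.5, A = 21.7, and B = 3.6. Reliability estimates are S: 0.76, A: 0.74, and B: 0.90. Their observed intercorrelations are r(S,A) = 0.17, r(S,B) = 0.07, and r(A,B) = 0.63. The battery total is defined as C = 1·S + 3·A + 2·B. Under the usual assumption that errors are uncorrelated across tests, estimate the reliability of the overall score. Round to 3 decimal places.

Var(C) = 16.5² + 3²·21.7² + 2²·3.6² + 2·[3·16.5·21.7·0.17 + 2·16.5·3.6·0.07 + 6·21.7·3.6·0.63] = 4562.1 + 972.43 = 5534.53.
Because errors are independent across components, Cov(Tᵢ,Tⱼ) = Cov(Xᵢ,Xⱼ); the off-diagonal part of the true-score variance is the same as above.
True-score variance = [16.5²·0.76 + 3²·21.7²·0.74 + 2²·3.6²·0.90] + 972.43 = 3389.69 + 972.43 = 4362.12.
Reliability = 4362.12 / 5534.53 = 0.788.

0.788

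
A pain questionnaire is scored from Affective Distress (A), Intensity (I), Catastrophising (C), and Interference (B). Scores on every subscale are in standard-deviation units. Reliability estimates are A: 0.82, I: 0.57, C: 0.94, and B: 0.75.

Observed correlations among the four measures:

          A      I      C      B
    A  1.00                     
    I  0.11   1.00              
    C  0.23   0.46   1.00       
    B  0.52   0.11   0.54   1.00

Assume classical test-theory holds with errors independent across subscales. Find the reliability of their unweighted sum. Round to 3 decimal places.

Var(A+I+C+B) = 4 + 2·[0.11 + 0.23 + 0.52 + 0.46 + 0.11 + 0.54] = 4 + 3.94 = 7.94.
Because errors are independent across components, Cov(Tᵢ,Tⱼ) = Cov(Xᵢ,Xⱼ); the off-diagonal part of the true-score variance is the same as above.
True-score variance = [0.82 + 0.57 + 0.94 + 0.75] + 3.94 = 3.08 + 3.94 = 7.02.
Reliability = 7.02 / 7.94 = 0.884.

0.884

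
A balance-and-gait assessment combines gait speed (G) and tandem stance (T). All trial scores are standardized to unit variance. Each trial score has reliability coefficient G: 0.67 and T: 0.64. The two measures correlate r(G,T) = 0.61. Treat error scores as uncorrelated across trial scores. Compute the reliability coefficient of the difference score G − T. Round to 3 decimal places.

Var(G−T) = 1 + 1 − 2·0.61 = 2 − 1.22 = 0.78.
Under uncorrelated errors the observed covariances equal the true-score covariances, so only the own-variance terms attenuate.
True-score variance = [0.67 + 0.64] − 1.22 = 1.31 − 1.22 = 0.09.
Reliability = 0.09 / 0.78 = 0.115.

0.115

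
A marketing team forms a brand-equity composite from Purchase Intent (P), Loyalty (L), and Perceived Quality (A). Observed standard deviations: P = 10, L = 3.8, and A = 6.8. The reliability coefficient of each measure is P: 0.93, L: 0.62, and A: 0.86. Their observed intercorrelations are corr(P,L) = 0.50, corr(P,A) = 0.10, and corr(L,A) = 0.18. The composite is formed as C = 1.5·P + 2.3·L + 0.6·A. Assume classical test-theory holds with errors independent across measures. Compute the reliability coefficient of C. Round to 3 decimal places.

Var(C) = 1.5²·10² + 2.3²·3.8² + 0.6²·6.8² + 2·[3.45·10·3.8·0.50 + 0.9·10·6.8·0.10 + 1.38·3.8·6.8·0.18] = 318.034 + 156.177 = 474.211.
Because errors are independent across components, Cov(Tᵢ,Tⱼ) = Cov(Xᵢ,Xⱼ); the off-diagonal part of the true-score variance is the same as above.
True-score variance = [1.5²·10²·0.93 + 2.3²·3.8²·0.62 + 0.6²·6.8²·0.86] + 156.177 = 270.926 + 156.177 = 427.104.
Reliability = 427.104 / 474.211 = 0.901.

0.901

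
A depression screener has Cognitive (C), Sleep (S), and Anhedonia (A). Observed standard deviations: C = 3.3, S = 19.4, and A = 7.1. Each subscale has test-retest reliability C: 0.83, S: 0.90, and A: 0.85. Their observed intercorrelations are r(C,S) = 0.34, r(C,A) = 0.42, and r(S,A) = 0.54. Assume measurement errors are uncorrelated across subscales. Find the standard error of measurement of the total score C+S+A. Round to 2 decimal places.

Var(total) = 437.66 + 211.974 = 649.634.
True-score variance = 390.611 + 211.974 = 602.585, so reliability = 0.9276.
Error variance = 649.634 − 602.585 = 47.0488; SEM = √47.0488 = 6.86.

6.86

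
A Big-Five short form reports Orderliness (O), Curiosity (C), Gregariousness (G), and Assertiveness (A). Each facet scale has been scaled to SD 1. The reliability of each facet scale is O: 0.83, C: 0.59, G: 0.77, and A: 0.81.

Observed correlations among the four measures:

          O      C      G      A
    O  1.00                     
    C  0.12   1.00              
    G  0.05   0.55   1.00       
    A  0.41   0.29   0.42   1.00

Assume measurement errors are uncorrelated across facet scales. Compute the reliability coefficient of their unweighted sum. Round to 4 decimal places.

Var(O+C+G+A) = 4 + 2·[0.12 + 0.05 + 0.41 + 0.55 + 0.29 + 0.42] = 4 + 3.68 = 7.68.
With uncorrelated errors the cross-covariances are all true-score covariance, so they carry over unchanged; only the diagonal terms shrink to ρᵢσᵢ².
True-score variance = [0.83 + 0.59 + 0.77 + 0.81] + 3.68 = 3 + 3.68 = 6.68.
Reliability = 6.68 / 7.68 = 0.8698.

0.8698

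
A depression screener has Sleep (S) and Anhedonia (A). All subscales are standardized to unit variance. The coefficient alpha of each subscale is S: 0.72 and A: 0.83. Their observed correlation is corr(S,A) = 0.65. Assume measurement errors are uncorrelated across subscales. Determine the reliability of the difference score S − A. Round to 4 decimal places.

0.3571

Var(S−A) = 1 + 1 − 2·0.65 = 2 − 1.3 = 0.7.
Because errors are independent across components, Cov(Tᵢ,Tⱼ) = Cov(Xᵢ,Xⱼ); the off-diagonal part of the true-score variance is the same as above.
True-score variance = [0.72 + 0.83] − 1.3 = 1.55 − 1.3 = 0.25.
Reliability = 0.25 / 0.7 = 0.3571.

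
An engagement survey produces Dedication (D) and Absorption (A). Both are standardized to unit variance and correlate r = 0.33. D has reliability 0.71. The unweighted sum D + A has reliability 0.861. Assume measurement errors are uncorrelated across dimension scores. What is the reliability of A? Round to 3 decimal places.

Var(D+A) = 2 + 2·0.33 = 2.660.
True-score variance = ρ_D + ρ_A + 2·0.33, so 0.861 = (0.71 + ρ_A + 0.66) / 2.660.
ρ_A = 0.861·2.660 − 0.71 − 0.66 = 0.920.

0.920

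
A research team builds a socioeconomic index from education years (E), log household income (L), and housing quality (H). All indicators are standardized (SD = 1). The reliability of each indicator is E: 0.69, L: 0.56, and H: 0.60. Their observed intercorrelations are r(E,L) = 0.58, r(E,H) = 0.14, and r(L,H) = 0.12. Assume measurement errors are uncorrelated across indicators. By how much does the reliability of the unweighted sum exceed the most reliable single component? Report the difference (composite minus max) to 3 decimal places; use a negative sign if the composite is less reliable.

0.064

Var(sum) = 3 + 1.68 = 4.68; true-score variance = 1.85 + 1.68 = 3.53; composite reliability = 0.7543.
Max component reliability = 0.6900.
Difference = 0.7543 − 0.6900 = 0.064.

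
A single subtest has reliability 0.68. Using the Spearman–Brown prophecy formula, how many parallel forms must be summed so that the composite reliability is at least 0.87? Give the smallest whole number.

k ≥ ρ*(1−ρ₁)/(ρ₁(1−ρ*)) = 0.87·0.32 / (0.68·0.13) = 3.149.
Smallest integer k = 4.

4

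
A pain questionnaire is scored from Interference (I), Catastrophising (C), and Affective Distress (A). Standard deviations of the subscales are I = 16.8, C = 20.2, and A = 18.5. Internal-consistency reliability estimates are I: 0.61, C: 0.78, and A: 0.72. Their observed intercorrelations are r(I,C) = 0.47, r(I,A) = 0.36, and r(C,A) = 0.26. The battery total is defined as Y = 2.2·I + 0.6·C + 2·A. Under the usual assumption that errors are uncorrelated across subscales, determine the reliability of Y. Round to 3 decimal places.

0.790

Var(Y) = 2.2²·16.8² + 0.6²·20.2² + 2²·18.5² + 2·[1.32·16.8·20.2·0.47 + 4.4·16.8·18.5·0.36 + 1.2·20.2·18.5·0.26] = 2881.94 + 1638.88 = 4520.82.
Because errors are independent across components, Cov(Tᵢ,Tⱼ) = Cov(Xᵢ,Xⱼ); the off-diagonal part of the true-score variance is the same as above.
True-score variance = [2.2²·16.8²·0.61 + 0.6²·20.2²·0.78 + 2²·18.5²·0.72] + 1638.88 = 1933.54 + 1638.88 = 3572.42.
Reliability = 3572.42 / 4520.82 = 0.790.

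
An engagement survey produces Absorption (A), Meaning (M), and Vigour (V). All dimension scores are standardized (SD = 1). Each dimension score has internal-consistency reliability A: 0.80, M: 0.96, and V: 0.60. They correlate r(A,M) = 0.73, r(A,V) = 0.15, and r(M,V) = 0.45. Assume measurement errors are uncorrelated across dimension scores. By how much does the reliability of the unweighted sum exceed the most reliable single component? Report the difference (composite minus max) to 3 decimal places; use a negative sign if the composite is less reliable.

-0.073

Var(sum) = 3 + 2.66 = 5.66; true-score variance = 2.36 + 2.66 = 5.02; composite reliability = 0.8869.
Max component reliability = 0.9600.
Difference = 0.8869 − 0.9600 = -0.073.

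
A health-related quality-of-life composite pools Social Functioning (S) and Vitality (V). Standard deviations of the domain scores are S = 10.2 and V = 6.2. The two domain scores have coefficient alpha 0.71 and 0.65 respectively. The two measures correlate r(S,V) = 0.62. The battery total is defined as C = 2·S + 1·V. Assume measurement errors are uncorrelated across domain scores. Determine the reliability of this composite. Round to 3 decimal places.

Var(C) = 2²·10.2² + 6.2² + 2·[2·10.2·6.2·0.62] = 454.6 + 156.835 = 611.435.
Because errors are independent across components, Cov(Tᵢ,Tⱼ) = Cov(Xᵢ,Xⱼ); the off-diagonal part of the true-score variance is the same as above.
True-score variance = [2²·10.2²·0.71 + 6.2²·0.65] + 156.835 = 320.46 + 156.835 = 477.295.
Reliability = 477.295 / 611.435 = 0.781.

0.781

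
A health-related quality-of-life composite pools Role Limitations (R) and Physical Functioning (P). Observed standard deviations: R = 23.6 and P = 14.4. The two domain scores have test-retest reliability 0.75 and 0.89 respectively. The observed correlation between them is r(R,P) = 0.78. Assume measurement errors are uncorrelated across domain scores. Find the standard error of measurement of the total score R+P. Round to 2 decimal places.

Var(total) = 764.32 + 530.15 = 1294.47.
True-score variance = 602.27 + 530.15 = 1132.42, so reliability = 0.8748.
Error variance = 1294.47 − 1132.42 = 162.05; SEM = √162.05 = 12.73.

12.73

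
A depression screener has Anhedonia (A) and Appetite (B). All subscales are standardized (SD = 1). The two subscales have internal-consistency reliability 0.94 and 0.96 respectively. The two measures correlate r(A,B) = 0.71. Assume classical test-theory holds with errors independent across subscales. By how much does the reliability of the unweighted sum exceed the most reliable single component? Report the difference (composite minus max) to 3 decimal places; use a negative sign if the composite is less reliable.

Var(sum) = 2 + 1.42 = 3.42; true-score variance = 1.9 + 1.42 = 3.32; composite reliability = 0.9708.
Max component reliability = 0.9600.
Difference = 0.9708 − 0.9600 = 0.011.

0.011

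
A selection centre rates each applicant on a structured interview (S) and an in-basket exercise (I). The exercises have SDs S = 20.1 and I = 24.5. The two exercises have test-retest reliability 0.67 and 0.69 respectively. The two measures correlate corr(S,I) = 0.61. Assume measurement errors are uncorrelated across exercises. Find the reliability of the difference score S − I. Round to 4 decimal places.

0.2084

Var(S−I) = 20.1² + 24.5² − 2·20.1·24.5·0.61 = 1004.26 − 600.789 = 403.471.
With uncorrelated errors the cross-covariances are all true-score covariance, so they carry over unchanged; only the diagonal terms shrink to ρᵢσᵢ².
True-score variance = [20.1²·0.67 + 24.5²·0.69] − 600.789 = 684.859 − 600.789 = 84.0702.
Reliability = 84.0702 / 403.471 = 0.2084.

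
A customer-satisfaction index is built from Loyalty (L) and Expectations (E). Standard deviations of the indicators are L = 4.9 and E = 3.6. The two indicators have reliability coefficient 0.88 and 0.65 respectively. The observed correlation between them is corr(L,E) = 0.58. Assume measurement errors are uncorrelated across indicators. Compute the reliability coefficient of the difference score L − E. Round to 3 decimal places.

0.551

Var(L−E) = 4.9² + 3.6² − 2·4.9·3.6·0.58 = 36.97 − 20.4624 = 16.5076.
With uncorrelated errors the cross-covariances are all true-score covariance, so they carry over unchanged; only the diagonal terms shrink to ρᵢσᵢ².
True-score variance = [4.9²·0.88 + 3.6²·0.65] − 20.4624 = 29.5528 − 20.4624 = 9.0904.
Reliability = 9.0904 / 16.5076 = 0.551.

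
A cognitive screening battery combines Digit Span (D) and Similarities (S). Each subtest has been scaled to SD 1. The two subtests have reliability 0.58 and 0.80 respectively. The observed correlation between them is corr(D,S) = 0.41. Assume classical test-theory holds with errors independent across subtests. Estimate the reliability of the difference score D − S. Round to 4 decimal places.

Var(D−S) = 1 + 1 − 2·0.41 = 2 − 0.82 = 1.18.
Because errors are independent across components, Cov(Tᵢ,Tⱼ) = Cov(Xᵢ,Xⱼ); the off-diagonal part of the true-score variance is the same as above.
True-score variance = [0.58 + 0.80] − 0.82 = 1.38 − 0.82 = 0.56.
Reliability = 0.56 / 1.18 = 0.4746.

0.4746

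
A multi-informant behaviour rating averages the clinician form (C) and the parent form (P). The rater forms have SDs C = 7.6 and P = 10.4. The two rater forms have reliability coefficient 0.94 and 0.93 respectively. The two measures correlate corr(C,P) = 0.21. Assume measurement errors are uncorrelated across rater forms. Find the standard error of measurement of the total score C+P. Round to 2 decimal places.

Var(total) = 165.92 + 33.1968 = 199.117.
True-score variance = 154.883 + 33.1968 = 188.08, so reliability = 0.9446.
Error variance = 199.117 − 188.08 = 11.0368; SEM = √11.0368 = 3.32.

3.32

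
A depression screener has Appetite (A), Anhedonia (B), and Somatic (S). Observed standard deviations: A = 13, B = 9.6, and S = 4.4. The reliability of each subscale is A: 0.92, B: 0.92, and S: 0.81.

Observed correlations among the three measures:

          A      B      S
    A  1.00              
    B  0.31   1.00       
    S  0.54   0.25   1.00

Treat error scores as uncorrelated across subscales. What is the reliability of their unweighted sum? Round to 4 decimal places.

Var(A+B+S) = 13² + 9.6² + 4.4² + 2·[13·9.6·0.31 + 13·4.4·0.54 + 9.6·4.4·0.25] = 280.52 + 160.272 = 440.792.
Under uncorrelated errors the observed covariances equal the true-score covariances, so only the own-variance terms attenuate.
True-score variance = [13²·0.92 + 9.6²·0.92 + 4.4²·0.81] + 160.272 = 255.949 + 160.272 = 416.221.
Reliability = 416.221 / 440.792 = 0.9443.

0.9443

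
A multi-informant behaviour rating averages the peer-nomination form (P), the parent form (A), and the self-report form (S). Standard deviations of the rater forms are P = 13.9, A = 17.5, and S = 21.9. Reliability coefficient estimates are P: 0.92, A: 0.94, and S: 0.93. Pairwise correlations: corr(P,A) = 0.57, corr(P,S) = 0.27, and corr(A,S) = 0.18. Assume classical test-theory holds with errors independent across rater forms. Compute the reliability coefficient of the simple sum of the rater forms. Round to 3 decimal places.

Var(P+A+S) = 13.9² + 17.5² + 21.9² + 2·[13.9·17.5·0.57 + 13.9·21.9·0.27 + 17.5·21.9·0.18] = 979.07 + 579.656 = 1558.73.
Under uncorrelated errors the observed covariances equal the true-score covariances, so only the own-variance terms attenuate.
True-score variance = [13.9²·0.92 + 17.5²·0.94 + 21.9²·0.93] + 579.656 = 911.665 + 579.656 = 1491.32.
Reliability = 1491.32 / 1558.73 = 0.957.

0.957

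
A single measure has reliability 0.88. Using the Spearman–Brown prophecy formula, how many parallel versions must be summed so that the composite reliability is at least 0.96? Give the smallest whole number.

4

k ≥ ρ*(1−ρ₁)/(ρ₁(1−ρ*)) = 0.96·0.12 / (0.88·0.04) = 3.273.
Smallest integer k = 4.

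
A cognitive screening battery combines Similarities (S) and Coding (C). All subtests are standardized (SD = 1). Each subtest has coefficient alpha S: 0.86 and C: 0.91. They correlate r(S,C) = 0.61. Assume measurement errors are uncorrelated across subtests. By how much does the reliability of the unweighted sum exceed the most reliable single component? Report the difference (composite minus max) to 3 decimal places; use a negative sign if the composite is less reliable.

Var(sum) = 2 + 1.22 = 3.22; true-score variance = 1.77 + 1.22 = 2.99; composite reliability = 0.9286.
Max component reliability = 0.9100.
Difference = 0.9286 − 0.9100 = 0.019.

0.019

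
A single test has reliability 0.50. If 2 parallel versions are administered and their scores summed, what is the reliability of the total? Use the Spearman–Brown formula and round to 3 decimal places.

ρ_k = kρ / (1 + (k−1)ρ) = 2·0.50 / (1 + 1·0.50) = 1.000 / 1.500 = 0.667.

0.667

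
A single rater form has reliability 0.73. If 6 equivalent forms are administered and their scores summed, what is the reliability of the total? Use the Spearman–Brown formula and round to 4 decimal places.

0.9419

ρ_k = kρ / (1 + (k−1)ρ) = 6·0.73 / (1 + 5·0.73) = 4.380 / 4.650 = 0.9419.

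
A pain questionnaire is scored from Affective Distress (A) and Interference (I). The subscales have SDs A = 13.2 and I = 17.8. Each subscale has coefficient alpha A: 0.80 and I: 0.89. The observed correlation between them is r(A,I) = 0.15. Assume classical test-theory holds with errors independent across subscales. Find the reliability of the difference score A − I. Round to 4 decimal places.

0.8343

Var(A−I) = 13.2² + 17.8² − 2·13.2·17.8·0.15 = 491.08 − 70.488 = 420.592.
Under uncorrelated errors the observed covariances equal the true-score covariances, so only the own-variance terms attenuate.
True-score variance = [13.2²·0.80 + 17.8²·0.89] − 70.488 = 421.38 − 70.488 = 350.892.
Reliability = 350.892 / 420.592 = 0.8343.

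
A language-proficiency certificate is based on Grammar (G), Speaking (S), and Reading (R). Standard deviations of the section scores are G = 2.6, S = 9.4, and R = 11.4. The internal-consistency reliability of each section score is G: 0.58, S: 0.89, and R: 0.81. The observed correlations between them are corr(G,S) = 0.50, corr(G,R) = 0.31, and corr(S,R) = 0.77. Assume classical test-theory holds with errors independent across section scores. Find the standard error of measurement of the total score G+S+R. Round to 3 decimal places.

Var(total) = 225.08 + 207.843 = 432.923.
True-score variance = 187.829 + 207.843 = 395.672, so reliability = 0.9140.
Error variance = 432.923 − 395.672 = 37.2512; SEM = √37.2512 = 6.103.

6.103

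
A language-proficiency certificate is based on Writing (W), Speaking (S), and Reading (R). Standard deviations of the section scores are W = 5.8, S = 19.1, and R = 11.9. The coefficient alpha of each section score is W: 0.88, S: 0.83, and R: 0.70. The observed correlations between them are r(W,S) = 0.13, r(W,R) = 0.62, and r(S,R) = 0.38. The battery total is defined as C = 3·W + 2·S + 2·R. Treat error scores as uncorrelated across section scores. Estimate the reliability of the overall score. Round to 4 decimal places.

Var(C) = 3²·5.8² + 2²·19.1² + 2²·11.9² + 2·[6·5.8·19.1·0.13 + 6·5.8·11.9·0.62 + 4·19.1·11.9·0.38] = 2328.44 + 1377.29 = 3705.73.
Because errors are independent across components, Cov(Tᵢ,Tⱼ) = Cov(Xᵢ,Xⱼ); the off-diagonal part of the true-score variance is the same as above.
True-score variance = [3²·5.8²·0.88 + 2²·19.1²·0.83 + 2²·11.9²·0.70] + 1377.29 = 1874.11 + 1377.29 = 3251.39.
Reliability = 3251.39 / 3705.73 = 0.8774.

0.8774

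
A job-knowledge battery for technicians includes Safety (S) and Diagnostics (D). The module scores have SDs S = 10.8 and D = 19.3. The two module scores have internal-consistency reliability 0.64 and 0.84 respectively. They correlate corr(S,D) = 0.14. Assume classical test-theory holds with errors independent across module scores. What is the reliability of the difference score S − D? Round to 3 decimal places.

0.764

Var(S−D) = 10.8² + 19.3² − 2·10.8·19.3·0.14 = 489.13 − 58.3632 = 430.767.
Because errors are independent across components, Cov(Tᵢ,Tⱼ) = Cov(Xᵢ,Xⱼ); the off-diagonal part of the true-score variance is the same as above.
True-score variance = [10.8²·0.64 + 19.3²·0.84] − 58.3632 = 387.541 − 58.3632 = 329.178.
Reliability = 329.178 / 430.767 = 0.764.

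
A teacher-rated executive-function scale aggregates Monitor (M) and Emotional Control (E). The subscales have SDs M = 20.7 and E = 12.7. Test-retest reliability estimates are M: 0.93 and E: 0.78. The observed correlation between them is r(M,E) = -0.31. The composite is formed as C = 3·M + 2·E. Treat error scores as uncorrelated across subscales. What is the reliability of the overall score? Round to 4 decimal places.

Var(C) = 3²·20.7² + 2²·12.7² + 2·[6·20.7·12.7·(-0.31)] = 4501.57 − 977.951 = 3523.62.
Because errors are independent across components, Cov(Tᵢ,Tⱼ) = Cov(Xᵢ,Xⱼ); the off-diagonal part of the true-score variance is the same as above.
True-score variance = [3²·20.7²·0.93 + 2²·12.7²·0.78] − 977.951 = 4089.69 − 977.951 = 3111.74.
Reliability = 3111.74 / 3523.62 = 0.8831.

0.8831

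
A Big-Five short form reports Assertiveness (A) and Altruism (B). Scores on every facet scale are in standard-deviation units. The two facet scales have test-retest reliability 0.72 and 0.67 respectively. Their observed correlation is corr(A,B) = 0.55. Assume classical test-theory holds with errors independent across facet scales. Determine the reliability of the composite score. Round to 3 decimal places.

Var(A+B) = 2 + 2·[0.55] = 2 + 1.1 = 3.1.
Under uncorrelated errors the observed covariances equal the true-score covariances, so only the own-variance terms attenuate.
True-score variance = [0.72 + 0.67] + 1.1 = 1.39 + 1.1 = 2.49.
Reliability = 2.49 / 3.1 = 0.803.

0.803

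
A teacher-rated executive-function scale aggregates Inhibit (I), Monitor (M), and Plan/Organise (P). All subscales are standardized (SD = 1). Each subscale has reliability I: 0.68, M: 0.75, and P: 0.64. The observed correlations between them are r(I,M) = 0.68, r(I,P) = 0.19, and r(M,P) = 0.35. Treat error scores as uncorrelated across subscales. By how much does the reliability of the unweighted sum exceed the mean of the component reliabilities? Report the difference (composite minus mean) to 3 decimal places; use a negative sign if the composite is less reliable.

0.139

Var(sum) = 3 + 2.44 = 5.44; true-score variance = 2.07 + 2.44 = 4.51; composite reliability = 0.8290.
Mean component reliability = 0.6900.
Difference = 0.8290 − 0.6900 = 0.139.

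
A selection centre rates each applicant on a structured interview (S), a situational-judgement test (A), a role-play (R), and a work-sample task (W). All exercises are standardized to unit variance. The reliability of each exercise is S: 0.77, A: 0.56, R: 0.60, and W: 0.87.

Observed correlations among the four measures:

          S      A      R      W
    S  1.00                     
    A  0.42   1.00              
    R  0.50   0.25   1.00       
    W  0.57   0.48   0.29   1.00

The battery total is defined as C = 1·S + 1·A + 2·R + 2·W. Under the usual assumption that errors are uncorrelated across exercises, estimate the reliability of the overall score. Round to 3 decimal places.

0.863

Var(C) = 1 + 1 + 2² + 2² + 2·[0.42 + 2·0.50 + 2·0.57 + 2·0.25 + 2·0.48 + 4·0.29] = 10 + 10.36 = 20.36.
With uncorrelated errors the cross-covariances are all true-score covariance, so they carry over unchanged; only the diagonal terms shrink to ρᵢσᵢ².
True-score variance = [0.77 + 0.56 + 2²·0.60 + 2²·0.87] + 10.36 = 7.21 + 10.36 = 17.57.
Reliability = 17.57 / 20.36 = 0.863.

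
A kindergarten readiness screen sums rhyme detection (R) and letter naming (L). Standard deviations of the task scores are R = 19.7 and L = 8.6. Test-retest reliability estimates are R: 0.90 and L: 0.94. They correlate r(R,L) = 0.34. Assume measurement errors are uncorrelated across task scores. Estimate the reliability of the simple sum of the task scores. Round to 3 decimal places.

0.925

Var(R+L) = 19.7² + 8.6² + 2·[19.7·8.6·0.34] = 462.05 + 115.206 = 577.256.
Because errors are independent across components, Cov(Tᵢ,Tⱼ) = Cov(Xᵢ,Xⱼ); the off-diagonal part of the true-score variance is the same as above.
True-score variance = [19.7²·0.90 + 8.6²·0.94] + 115.206 = 418.803 + 115.206 = 534.009.
Reliability = 534.009 / 577.256 = 0.925.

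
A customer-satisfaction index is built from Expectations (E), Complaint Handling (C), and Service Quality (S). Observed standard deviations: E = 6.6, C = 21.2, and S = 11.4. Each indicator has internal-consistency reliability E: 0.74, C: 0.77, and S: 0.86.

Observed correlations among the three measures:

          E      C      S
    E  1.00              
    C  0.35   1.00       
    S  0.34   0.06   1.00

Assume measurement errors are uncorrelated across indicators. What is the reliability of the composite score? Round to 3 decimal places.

0.834

Var(E+C+S) = 6.6² + 21.2² + 11.4² + 2·[6.6·21.2·0.35 + 6.6·11.4·0.34 + 21.2·11.4·0.06] = 622.96 + 178.109 = 801.069.
With uncorrelated errors the cross-covariances are all true-score covariance, so they carry over unchanged; only the diagonal terms shrink to ρᵢσᵢ².
True-score variance = [6.6²·0.74 + 21.2²·0.77 + 11.4²·0.86] + 178.109 = 490.069 + 178.109 = 668.178.
Reliability = 668.178 / 801.069 = 0.834.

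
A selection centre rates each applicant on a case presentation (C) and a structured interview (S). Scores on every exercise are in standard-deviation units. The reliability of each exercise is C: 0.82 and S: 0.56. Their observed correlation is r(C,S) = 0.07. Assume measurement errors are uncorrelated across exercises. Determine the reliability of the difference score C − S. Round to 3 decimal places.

Var(C−S) = 1 + 1 − 2·0.07 = 2 − 0.14 = 1.86.
Because errors are independent across components, Cov(Tᵢ,Tⱼ) = Cov(Xᵢ,Xⱼ); the off-diagonal part of the true-score variance is the same as above.
True-score variance = [0.82 + 0.56] − 0.14 = 1.38 − 0.14 = 1.24.
Reliability = 1.24 / 1.86 = 0.667.

0.667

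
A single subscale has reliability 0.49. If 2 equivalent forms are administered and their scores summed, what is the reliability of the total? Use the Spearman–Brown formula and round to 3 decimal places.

0.658

ρ_k = kρ / (1 + (k−1)ρ) = 2·0.49 / (1 + 1·0.49) = 0.980 / 1.490 = 0.658.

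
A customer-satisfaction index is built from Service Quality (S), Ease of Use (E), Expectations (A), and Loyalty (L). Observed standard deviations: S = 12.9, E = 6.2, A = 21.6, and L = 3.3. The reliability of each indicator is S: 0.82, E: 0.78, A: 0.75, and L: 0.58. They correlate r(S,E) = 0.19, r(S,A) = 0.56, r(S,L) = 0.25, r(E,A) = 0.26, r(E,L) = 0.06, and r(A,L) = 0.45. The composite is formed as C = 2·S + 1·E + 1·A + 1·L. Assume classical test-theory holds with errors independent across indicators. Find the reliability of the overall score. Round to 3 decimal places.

0.878

Var(C) = 2²·12.9² + 6.2² + 21.6² + 3.3² + 2·[2·12.9·6.2·0.19 + 2·12.9·21.6·0.56 + 2·12.9·3.3·0.25 + 6.2·21.6·0.26 + 6.2·3.3·0.06 + 21.6·3.3·0.45] = 1181.53 + 863.754 = 2045.28.
With uncorrelated errors the cross-covariances are all true-score covariance, so they carry over unchanged; only the diagonal terms shrink to ρᵢσᵢ².
True-score variance = [2²·12.9²·0.82 + 6.2²·0.78 + 21.6²·0.75 + 3.3²·0.58] + 863.754 = 932.044 + 863.754 = 1795.8.
Reliability = 1795.8 / 2045.28 = 0.878.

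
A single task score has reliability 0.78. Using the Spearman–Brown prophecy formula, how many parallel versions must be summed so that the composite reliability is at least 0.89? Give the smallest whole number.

k ≥ ρ*(1−ρ₁)/(ρ₁(1−ρ*)) = 0.89·0.22 / (0.78·0.11) = 2.282.
Smallest integer k = 3.

3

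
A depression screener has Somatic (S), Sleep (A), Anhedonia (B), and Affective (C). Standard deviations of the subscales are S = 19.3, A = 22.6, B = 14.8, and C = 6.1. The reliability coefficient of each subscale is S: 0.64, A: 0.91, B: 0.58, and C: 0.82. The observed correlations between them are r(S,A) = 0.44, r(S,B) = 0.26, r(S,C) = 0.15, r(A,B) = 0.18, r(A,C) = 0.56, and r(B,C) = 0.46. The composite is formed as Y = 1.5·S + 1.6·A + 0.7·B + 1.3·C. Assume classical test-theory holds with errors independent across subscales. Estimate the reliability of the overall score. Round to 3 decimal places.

Var(Y) = 1.5²·19.3² + 1.6²·22.6² + 0.7²·14.8² + 1.3²·6.1² + 2·[2.4·19.3·22.6·0.44 + 1.05·19.3·14.8·0.26 + 1.95·19.3·6.1·0.15 + 1.12·22.6·14.8·0.18 + 2.08·22.6·6.1·0.56 + 0.91·14.8·6.1·0.46] = 2315.86 + 1677.65 = 3993.51.
With uncorrelated errors the cross-covariances are all true-score covariance, so they carry over unchanged; only the diagonal terms shrink to ρᵢσᵢ².
True-score variance = [1.5²·19.3²·0.64 + 1.6²·22.6²·0.91 + 0.7²·14.8²·0.58 + 1.3²·6.1²·0.82] + 1677.65 = 1840.07 + 1677.65 = 3517.72.
Reliability = 3517.72 / 3993.51 = 0.881.

0.881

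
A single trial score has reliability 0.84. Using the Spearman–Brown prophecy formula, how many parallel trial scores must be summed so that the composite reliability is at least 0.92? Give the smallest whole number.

k ≥ ρ*(1−ρ₁)/(ρ₁(1−ρ*)) = 0.92·0.16 / (0.84·0.08) = 2.190.
Smallest integer k = 3.

3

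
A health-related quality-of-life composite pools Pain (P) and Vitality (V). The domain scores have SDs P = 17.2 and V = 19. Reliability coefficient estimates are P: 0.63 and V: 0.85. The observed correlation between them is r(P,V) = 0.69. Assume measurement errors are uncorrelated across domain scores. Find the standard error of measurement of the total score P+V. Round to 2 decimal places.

12.79

Var(total) = 656.84 + 450.984 = 1107.82.
True-score variance = 493.229 + 450.984 = 944.213, so reliability = 0.8523.
Error variance = 1107.82 − 944.213 = 163.611; SEM = √163.611 = 12.79.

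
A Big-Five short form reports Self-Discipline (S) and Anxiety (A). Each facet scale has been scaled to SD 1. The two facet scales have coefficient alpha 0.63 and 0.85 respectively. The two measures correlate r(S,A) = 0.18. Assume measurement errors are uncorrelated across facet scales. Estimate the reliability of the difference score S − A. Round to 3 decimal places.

0.683

Var(S−A) = 1 + 1 − 2·0.18 = 2 − 0.36 = 1.64.
Under uncorrelated errors the observed covariances equal the true-score covariances, so only the own-variance terms attenuate.
True-score variance = [0.63 + 0.85] − 0.36 = 1.48 − 0.36 = 1.12.
Reliability = 1.12 / 1.64 = 0.683.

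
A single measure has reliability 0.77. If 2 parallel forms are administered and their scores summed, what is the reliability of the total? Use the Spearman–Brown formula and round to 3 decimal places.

0.870

ρ_k = kρ / (1 + (k−1)ρ) = 2·0.77 / (1 + 1·0.77) = 1.540 / 1.770 = 0.870.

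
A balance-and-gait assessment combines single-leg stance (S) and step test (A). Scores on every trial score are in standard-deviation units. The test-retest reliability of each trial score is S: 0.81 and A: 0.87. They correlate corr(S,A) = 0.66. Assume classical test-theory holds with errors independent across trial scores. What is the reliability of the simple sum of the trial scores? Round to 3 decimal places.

Var(S+A) = 2 + 2·[0.66] = 2 + 1.32 = 3.32.
With uncorrelated errors the cross-covariances are all true-score covariance, so they carry over unchanged; only the diagonal terms shrink to ρᵢσᵢ².
True-score variance = [0.81 + 0.87] + 1.32 = 1.68 + 1.32 = 3.
Reliability = 3 / 3.32 = 0.904.

0.904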